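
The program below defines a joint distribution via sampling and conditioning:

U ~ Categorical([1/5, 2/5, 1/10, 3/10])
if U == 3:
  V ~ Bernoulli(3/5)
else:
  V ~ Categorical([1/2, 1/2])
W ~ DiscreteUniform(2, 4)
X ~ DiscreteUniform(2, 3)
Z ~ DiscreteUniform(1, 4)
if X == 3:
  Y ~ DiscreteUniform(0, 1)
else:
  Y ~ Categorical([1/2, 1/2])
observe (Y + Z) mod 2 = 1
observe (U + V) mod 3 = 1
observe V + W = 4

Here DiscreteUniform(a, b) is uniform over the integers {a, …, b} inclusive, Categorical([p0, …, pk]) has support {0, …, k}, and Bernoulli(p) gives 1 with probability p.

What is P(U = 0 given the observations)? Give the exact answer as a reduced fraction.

Enumerate traces; 24 have nonzero weight after conditioning:
  (U=0, V=1, W=3, X=2, Z=1, Y=0) weight 1/480
  (U=0, V=1, W=3, X=2, Z=2, Y=1) weight 1/480
  (U=0, V=1, W=3, X=2, Z=3, Y=0) weight 1/480
  (U=0, V=1, W=3, X=2, Z=4, Y=1) weight 1/480
  (U=0, V=1, W=3, X=3, Z=1, Y=0) weight 1/480
  (U=0, V=1, W=3, X=3, Z=2, Y=1) weight 1/480
  (U=0, V=1, W=3, X=3, Z=3, Y=0) weight 1/480
  (U=0, V=1, W=3, X=3, Z=4, Y=1) weight 1/480
  (U=1, V=0, W=4, X=2, Z=1, Y=0) weight 1/240
  (U=3, V=1, W=3, X=2, Z=1, Y=0) weight 3/800
  … 14 more
Group by U:
  weight(U=0) = 1/60
  weight(U=1) = 1/30
  weight(U=3) = 3/100
Total weight = 1/60 + 1/30 + 3/100 = 2/25
P(U=0 | obs) = 1/60 / 2/25 = 5/24
P(U=1 | obs) = 1/30 / 2/25 = 5/12
P(U=3 | obs) = 3/100 / 2/25 = 3/8

P(U = 0 | obs) = 5/24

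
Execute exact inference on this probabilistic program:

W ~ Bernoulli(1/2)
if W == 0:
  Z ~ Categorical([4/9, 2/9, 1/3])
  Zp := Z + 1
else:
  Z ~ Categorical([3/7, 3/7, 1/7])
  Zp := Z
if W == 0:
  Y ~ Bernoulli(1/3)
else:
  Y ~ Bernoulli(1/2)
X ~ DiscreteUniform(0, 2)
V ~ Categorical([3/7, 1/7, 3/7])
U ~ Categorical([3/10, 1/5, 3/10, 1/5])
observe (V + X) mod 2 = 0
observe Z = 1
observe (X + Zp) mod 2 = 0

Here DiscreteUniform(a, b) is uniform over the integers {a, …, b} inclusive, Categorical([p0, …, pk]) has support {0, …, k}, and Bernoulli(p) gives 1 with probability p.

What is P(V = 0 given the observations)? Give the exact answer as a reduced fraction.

P(V = 0 | obs) = 28/65

Enumerate traces; 40 have nonzero weight after conditioning:
  (W=0, Z=1, Y=0, X=0, V=0, U=0) weight 1/315
  (W=0, Z=1, Y=0, X=0, V=0, U=1) weight 2/945
  (W=0, Z=1, Y=0, X=0, V=0, U=2) weight 1/315
  (W=0, Z=1, Y=0, X=0, V=0, U=3) weight 2/945
  (W=0, Z=1, Y=0, X=0, V=2, U=0) weight 1/315
  (W=0, Z=1, Y=0, X=0, V=2, U=1) weight 2/945
  (W=0, Z=1, Y=0, X=0, V=2, U=2) weight 1/315
  (W=0, Z=1, Y=0, X=0, V=2, U=3) weight 2/945
  (W=1, Z=1, Y=0, X=1, V=1, U=0) weight 3/1960
  … 31 more
Group by V:
  weight(V=0) = 2/63
  weight(V=1) = 1/98
  weight(V=2) = 2/63
Total weight = 2/63 + 1/98 + 2/63 = 65/882
P(V=0 | obs) = 2/63 / 65/882 = 28/65
P(V=1 | obs) = 1/98 / 65/882 = 9/65
P(V=2 | obs) = 2/63 / 65/882 = 28/65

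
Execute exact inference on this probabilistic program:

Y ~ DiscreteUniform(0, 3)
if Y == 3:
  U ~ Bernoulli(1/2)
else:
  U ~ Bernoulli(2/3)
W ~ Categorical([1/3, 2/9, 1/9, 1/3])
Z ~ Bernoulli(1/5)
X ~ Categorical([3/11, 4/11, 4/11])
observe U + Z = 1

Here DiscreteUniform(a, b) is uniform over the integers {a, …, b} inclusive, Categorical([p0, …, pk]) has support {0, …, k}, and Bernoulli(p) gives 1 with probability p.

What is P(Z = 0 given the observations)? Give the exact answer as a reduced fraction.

Enumerate traces; 96 have nonzero weight after conditioning:
  (Y=0, U=0, W=0, Z=1, X=0) weight 1/660
  (Y=0, U=0, W=0, Z=1, X=1) weight 1/495
  (Y=0, U=0, W=0, Z=1, X=2) weight 1/495
  (Y=0, U=0, W=1, Z=1, X=0) weight 1/990
  (Y=0, U=0, W=1, Z=1, X=1) weight 2/1485
  (Y=0, U=0, W=1, Z=1, X=2) weight 2/1485
  (Y=0, U=0, W=2, Z=1, X=0) weight 1/1980
  (Y=0, U=0, W=2, Z=1, X=1) weight 1/1485
  (Y=0, U=1, W=0, Z=0, X=0) weight 2/165
  … 87 more
Group by Z:
  weight(Z=0) = 1/2
  weight(Z=1) = 3/40
Total weight = 1/2 + 3/40 = 23/40
P(Z=0 | obs) = 1/2 / 23/40 = 20/23
P(Z=1 | obs) = 3/40 / 23/40 = 3/23

P(Z = 0 | obs) = 20/23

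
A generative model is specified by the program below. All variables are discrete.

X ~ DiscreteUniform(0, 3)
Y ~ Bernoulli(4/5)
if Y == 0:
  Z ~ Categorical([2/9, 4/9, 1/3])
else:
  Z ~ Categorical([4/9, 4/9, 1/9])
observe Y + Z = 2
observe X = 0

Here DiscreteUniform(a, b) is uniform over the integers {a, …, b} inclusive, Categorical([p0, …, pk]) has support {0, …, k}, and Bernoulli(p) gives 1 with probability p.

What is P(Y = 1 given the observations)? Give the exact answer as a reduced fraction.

Enumerate traces; 2 have nonzero weight after conditioning:
  (X=0, Y=0, Z=2) weight 1/60
  (X=0, Y=1, Z=1) weight 4/45
Group by Y:
  weight(Y=0) = 1/60
  weight(Y=1) = 4/45
Total weight = 1/60 + 4/45 = 19/180
P(Y=0 | obs) = 1/60 / 19/180 = 3/19
P(Y=1 | obs) = 4/45 / 19/180 = 16/19

P(Y = 1 | obs) = 16/19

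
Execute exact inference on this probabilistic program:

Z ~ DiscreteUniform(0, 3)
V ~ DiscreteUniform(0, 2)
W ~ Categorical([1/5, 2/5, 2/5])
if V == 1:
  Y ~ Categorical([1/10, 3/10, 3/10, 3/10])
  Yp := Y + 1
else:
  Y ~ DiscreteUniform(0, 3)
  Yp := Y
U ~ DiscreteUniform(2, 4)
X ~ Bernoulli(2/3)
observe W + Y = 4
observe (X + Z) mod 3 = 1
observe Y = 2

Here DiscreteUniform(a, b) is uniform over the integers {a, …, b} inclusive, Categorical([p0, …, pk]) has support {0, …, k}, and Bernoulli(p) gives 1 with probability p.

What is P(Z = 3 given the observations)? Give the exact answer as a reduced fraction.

P(Z = 3 | obs) = 2/5

Enumerate traces; 27 have nonzero weight after conditioning:
  (Z=0, V=0, W=2, Y=2, U=2, X=1) weight 1/540
  (Z=0, V=0, W=2, Y=2, U=3, X=1) weight 1/540
  (Z=0, V=0, W=2, Y=2, U=4, X=1) weight 1/540
  (Z=0, V=1, W=2, Y=2, U=2, X=1) weight 1/450
  (Z=0, V=1, W=2, Y=2, U=3, X=1) weight 1/450
  (Z=0, V=1, W=2, Y=2, U=4, X=1) weight 1/450
  (Z=0, V=2, W=2, Y=2, U=2, X=1) weight 1/540
  (Z=0, V=2, W=2, Y=2, U=3, X=1) weight 1/540
  (Z=1, V=0, W=2, Y=2, U=2, X=0) weight 1/1080
  (Z=3, V=0, W=2, Y=2, U=2, X=1) weight 1/540
  … 17 more
Group by Z:
  weight(Z=0) = 4/225
  weight(Z=1) = 2/225
  weight(Z=3) = 4/225
Total weight = 4/225 + 2/225 + 4/225 = 2/45
P(Z=0 | obs) = 4/225 / 2/45 = 2/5
P(Z=1 | obs) = 2/225 / 2/45 = 1/5
P(Z=3 | obs) = 4/225 / 2/45 = 2/5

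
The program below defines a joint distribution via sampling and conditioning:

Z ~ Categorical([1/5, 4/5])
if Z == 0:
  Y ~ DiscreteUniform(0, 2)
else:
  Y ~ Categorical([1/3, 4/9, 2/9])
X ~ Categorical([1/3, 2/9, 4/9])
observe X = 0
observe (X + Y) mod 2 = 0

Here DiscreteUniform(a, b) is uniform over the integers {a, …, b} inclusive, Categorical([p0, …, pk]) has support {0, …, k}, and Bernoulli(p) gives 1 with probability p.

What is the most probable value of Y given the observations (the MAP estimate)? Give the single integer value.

Enumerate traces; 4 have nonzero weight after conditioning:
  (Z=0, Y=0, X=0) weight 1/45
  (Z=0, Y=2, X=0) weight 1/45
  (Z=1, Y=0, X=0) weight 4/45
  (Z=1, Y=2, X=0) weight 8/135
Group by Y:
  weight(Y=0) = 1/9
  weight(Y=2) = 11/135
Total weight = 1/9 + 11/135 = 26/135
P(Y=0 | obs) = 1/9 / 26/135 = 15/26
P(Y=2 | obs) = 11/135 / 26/135 = 11/26
argmax = 0

argmax_v P(Y = v | obs) = 0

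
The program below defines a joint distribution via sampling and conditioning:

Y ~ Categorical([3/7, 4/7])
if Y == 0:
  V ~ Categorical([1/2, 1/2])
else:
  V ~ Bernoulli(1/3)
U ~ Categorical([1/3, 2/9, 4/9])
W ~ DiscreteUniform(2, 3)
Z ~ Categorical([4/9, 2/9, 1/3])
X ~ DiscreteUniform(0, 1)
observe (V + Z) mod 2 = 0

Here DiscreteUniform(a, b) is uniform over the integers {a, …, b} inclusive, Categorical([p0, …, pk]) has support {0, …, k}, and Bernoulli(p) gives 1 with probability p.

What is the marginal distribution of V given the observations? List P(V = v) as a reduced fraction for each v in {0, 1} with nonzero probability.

Enumerate traces; 72 have nonzero weight after conditioning:
  (Y=0, V=0, U=0, W=2, Z=0, X=0) weight 1/126
  (Y=0, V=0, U=0, W=2, Z=0, X=1) weight 1/126
  (Y=0, V=0, U=0, W=2, Z=2, X=0) weight 1/168
  (Y=0, V=0, U=0, W=2, Z=2, X=1) weight 1/168
  (Y=0, V=0, U=0, W=3, Z=0, X=0) weight 1/126
  (Y=0, V=0, U=0, W=3, Z=0, X=1) weight 1/126
  (Y=0, V=0, U=0, W=3, Z=2, X=0) weight 1/168
  (Y=0, V=0, U=0, W=3, Z=2, X=1) weight 1/168
  (Y=0, V=1, U=0, W=2, Z=1, X=0) weight 1/252
  … 63 more
Group by V:
  weight(V=0) = 25/54
  weight(V=1) = 17/189
Total weight = 25/54 + 17/189 = 209/378
P(V=0 | obs) = 25/54 / 209/378 = 175/209
P(V=1 | obs) = 17/189 / 209/378 = 34/209

P(V=0) = 175/209, P(V=1) = 34/209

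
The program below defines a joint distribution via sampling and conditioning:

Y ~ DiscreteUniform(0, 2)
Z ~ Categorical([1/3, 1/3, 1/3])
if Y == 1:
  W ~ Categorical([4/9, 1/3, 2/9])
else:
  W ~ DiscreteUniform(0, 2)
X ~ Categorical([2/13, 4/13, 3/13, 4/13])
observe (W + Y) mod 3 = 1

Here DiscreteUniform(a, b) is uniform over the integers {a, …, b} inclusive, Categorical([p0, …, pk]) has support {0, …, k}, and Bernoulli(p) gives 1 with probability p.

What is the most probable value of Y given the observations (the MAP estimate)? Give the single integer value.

Enumerate traces; 36 have nonzero weight after conditioning:
  (Y=0, Z=0, W=1, X=0) weight 2/351
  (Y=0, Z=0, W=1, X=1) weight 4/351
  (Y=0, Z=0, W=1, X=2) weight 1/117
  (Y=0, Z=0, W=1, X=3) weight 4/351
  (Y=0, Z=1, W=1, X=0) weight 2/351
  (Y=0, Z=1, W=1, X=1) weight 4/351
  (Y=0, Z=1, W=1, X=2) weight 1/117
  (Y=0, Z=1, W=1, X=3) weight 4/351
  (Y=1, Z=0, W=0, X=0) weight 8/1053
  (Y=2, Z=0, W=2, X=0) weight 2/351
  … 26 more
Group by Y:
  weight(Y=0) = 1/9
  weight(Y=1) = 4/27
  weight(Y=2) = 1/9
Total weight = 1/9 + 4/27 + 1/9 = 10/27
P(Y=0 | obs) = 1/9 / 10/27 = 3/10
P(Y=1 | obs) = 4/27 / 10/27 = 2/5
P(Y=2 | obs) = 1/9 / 10/27 = 3/10
argmax = 1

argmax_v P(Y = v | obs) = 1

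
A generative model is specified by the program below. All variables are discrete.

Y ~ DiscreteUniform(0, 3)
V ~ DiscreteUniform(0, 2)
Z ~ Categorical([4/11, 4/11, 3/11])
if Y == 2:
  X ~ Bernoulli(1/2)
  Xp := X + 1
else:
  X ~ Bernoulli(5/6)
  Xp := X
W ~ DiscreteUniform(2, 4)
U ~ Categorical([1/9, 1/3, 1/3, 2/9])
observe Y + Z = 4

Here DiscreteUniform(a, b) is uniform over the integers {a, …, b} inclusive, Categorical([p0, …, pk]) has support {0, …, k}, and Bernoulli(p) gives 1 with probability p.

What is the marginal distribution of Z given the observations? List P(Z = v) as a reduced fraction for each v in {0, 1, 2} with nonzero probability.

P(Z=1) = 4/7, P(Z=2) = 3/7

Enumerate traces; 144 have nonzero weight after conditioning:
  (Y=2, V=0, Z=2, X=0, W=2, U=0) weight 1/2376
  (Y=2, V=0, Z=2, X=0, W=2, U=1) weight 1/792
  (Y=2, V=0, Z=2, X=0, W=2, U=2) weight 1/792
  (Y=2, V=0, Z=2, X=0, W=2, U=3) weight 1/1188
  (Y=2, V=0, Z=2, X=0, W=3, U=0) weight 1/2376
  (Y=2, V=0, Z=2, X=0, W=3, U=1) weight 1/792
  (Y=2, V=0, Z=2, X=0, W=3, U=2) weight 1/792
  (Y=2, V=0, Z=2, X=0, W=3, U=3) weight 1/1188
  (Y=3, V=0, Z=1, X=0, W=2, U=0) weight 1/5346
  … 135 more
Group by Z:
  weight(Z=1) = 1/11
  weight(Z=2) = 3/44
Total weight = 1/11 + 3/44 = 7/44
P(Z=1 | obs) = 1/11 / 7/44 = 4/7
P(Z=2 | obs) = 3/44 / 7/44 = 3/7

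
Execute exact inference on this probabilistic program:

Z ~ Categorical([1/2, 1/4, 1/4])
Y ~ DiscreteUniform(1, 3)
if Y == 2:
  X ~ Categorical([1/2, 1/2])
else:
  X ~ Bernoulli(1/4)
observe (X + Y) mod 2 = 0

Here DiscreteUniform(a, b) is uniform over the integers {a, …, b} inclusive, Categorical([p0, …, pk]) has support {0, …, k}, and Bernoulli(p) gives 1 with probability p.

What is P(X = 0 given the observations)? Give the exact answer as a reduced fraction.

Enumerate traces; 9 have nonzero weight after conditioning:
  (Z=0, Y=1, X=1) weight 1/24
  (Z=0, Y=2, X=0) weight 1/12
  (Z=0, Y=3, X=1) weight 1/24
  (Z=1, Y=1, X=1) weight 1/48
  (Z=1, Y=2, X=0) weight 1/24
  (Z=1, Y=3, X=1) weight 1/48
  (Z=2, Y=1, X=1) weight 1/48
  (Z=2, Y=2, X=0) weight 1/24
  … 1 more
Group by X:
  weight(X=0) = 1/6
  weight(X=1) = 1/6
Total weight = 1/6 + 1/6 = 1/3
P(X=0 | obs) = 1/6 / 1/3 = 1/2
P(X=1 | obs) = 1/6 / 1/3 = 1/2

P(X = 0 | obs) = 1/2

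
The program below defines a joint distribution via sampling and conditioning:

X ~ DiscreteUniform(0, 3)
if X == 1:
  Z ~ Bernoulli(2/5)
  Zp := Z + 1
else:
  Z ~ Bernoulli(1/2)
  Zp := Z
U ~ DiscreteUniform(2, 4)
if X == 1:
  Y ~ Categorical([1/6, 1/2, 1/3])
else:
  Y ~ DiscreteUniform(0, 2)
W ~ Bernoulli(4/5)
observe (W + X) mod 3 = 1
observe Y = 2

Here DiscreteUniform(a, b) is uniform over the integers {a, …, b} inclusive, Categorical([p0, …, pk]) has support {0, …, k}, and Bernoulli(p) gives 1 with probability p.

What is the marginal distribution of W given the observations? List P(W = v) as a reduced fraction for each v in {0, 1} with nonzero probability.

Enumerate traces; 18 have nonzero weight after conditioning:
  (X=0, Z=0, U=2, Y=2, W=1) weight 1/90
  (X=0, Z=0, U=3, Y=2, W=1) weight 1/90
  (X=0, Z=0, U=4, Y=2, W=1) weight 1/90
  (X=0, Z=1, U=2, Y=2, W=1) weight 1/90
  (X=0, Z=1, U=3, Y=2, W=1) weight 1/90
  (X=0, Z=1, U=4, Y=2, W=1) weight 1/90
  (X=1, Z=0, U=2, Y=2, W=0) weight 1/300
  (X=1, Z=0, U=3, Y=2, W=0) weight 1/300
  … 10 more
Group by W:
  weight(W=0) = 1/60
  weight(W=1) = 2/15
Total weight = 1/60 + 2/15 = 3/20
P(W=0 | obs) = 1/60 / 3/20 = 1/9
P(W=1 | obs) = 2/15 / 3/20 = 8/9

P(W=0) = 1/9, P(W=1) = 8/9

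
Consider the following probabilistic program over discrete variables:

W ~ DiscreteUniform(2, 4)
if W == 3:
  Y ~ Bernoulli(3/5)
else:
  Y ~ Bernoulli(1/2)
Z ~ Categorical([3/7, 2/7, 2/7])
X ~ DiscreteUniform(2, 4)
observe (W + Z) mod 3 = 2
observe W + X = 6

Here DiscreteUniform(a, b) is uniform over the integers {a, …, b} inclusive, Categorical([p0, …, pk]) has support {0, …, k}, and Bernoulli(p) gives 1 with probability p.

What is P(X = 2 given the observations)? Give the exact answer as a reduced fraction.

Enumerate traces; 6 have nonzero weight after conditioning:
  (W=2, Y=0, Z=0, X=4) weight 1/42
  (W=2, Y=1, Z=0, X=4) weight 1/42
  (W=3, Y=0, Z=2, X=3) weight 4/315
  (W=3, Y=1, Z=2, X=3) weight 2/105
  (W=4, Y=0, Z=1, X=2) weight 1/63
  (W=4, Y=1, Z=1, X=2) weight 1/63
Group by X:
  weight(X=2) = 2/63
  weight(X=3) = 2/63
  weight(X=4) = 1/21
Total weight = 2/63 + 2/63 + 1/21 = 1/9
P(X=2 | obs) = 2/63 / 1/9 = 2/7
P(X=3 | obs) = 2/63 / 1/9 = 2/7
P(X=4 | obs) = 1/21 / 1/9 = 3/7

P(X = 2 | obs) = 2/7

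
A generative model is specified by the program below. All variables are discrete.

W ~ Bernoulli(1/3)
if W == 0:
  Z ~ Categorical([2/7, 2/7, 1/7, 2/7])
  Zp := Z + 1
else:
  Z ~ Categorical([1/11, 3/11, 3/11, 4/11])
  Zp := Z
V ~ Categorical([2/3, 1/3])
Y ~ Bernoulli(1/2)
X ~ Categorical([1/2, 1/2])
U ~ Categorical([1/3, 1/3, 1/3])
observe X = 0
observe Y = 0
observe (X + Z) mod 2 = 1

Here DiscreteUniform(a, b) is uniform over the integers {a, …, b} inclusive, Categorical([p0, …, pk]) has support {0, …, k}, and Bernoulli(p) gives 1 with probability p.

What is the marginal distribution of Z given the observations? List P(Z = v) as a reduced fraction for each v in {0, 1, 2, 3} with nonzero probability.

P(Z=1) = 65/137, P(Z=3) = 72/137

Enumerate traces; 24 have nonzero weight after conditioning:
  (W=0, Z=1, V=0, Y=0, X=0, U=0) weight 2/189
  (W=0, Z=1, V=0, Y=0, X=0, U=1) weight 2/189
  (W=0, Z=1, V=0, Y=0, X=0, U=2) weight 2/189
  (W=0, Z=1, V=1, Y=0, X=0, U=0) weight 1/189
  (W=0, Z=1, V=1, Y=0, X=0, U=1) weight 1/189
  (W=0, Z=1, V=1, Y=0, X=0, U=2) weight 1/189
  (W=0, Z=3, V=0, Y=0, X=0, U=0) weight 2/189
  (W=0, Z=3, V=0, Y=0, X=0, U=1) weight 2/189
  … 16 more
Group by Z:
  weight(Z=1) = 65/924
  weight(Z=3) = 6/77
Total weight = 65/924 + 6/77 = 137/924
P(Z=1 | obs) = 65/924 / 137/924 = 65/137
P(Z=3 | obs) = 6/77 / 137/924 = 72/137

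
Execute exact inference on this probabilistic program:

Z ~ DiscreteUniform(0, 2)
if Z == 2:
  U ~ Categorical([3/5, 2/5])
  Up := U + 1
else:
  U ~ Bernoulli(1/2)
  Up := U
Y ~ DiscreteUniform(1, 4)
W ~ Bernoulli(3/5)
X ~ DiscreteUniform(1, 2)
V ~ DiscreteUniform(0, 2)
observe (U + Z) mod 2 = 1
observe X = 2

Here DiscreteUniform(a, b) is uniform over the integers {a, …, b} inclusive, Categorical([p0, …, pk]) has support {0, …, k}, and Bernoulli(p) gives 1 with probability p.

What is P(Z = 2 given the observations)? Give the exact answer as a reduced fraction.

Enumerate traces; 72 have nonzero weight after conditioning:
  (Z=0, U=1, Y=1, W=0, X=2, V=0) weight 1/360
  (Z=0, U=1, Y=1, W=0, X=2, V=1) weight 1/360
  (Z=0, U=1, Y=1, W=0, X=2, V=2) weight 1/360
  (Z=0, U=1, Y=1, W=1, X=2, V=0) weight 1/240
  (Z=0, U=1, Y=1, W=1, X=2, V=1) weight 1/240
  (Z=0, U=1, Y=1, W=1, X=2, V=2) weight 1/240
  (Z=0, U=1, Y=2, W=0, X=2, V=0) weight 1/360
  (Z=0, U=1, Y=2, W=0, X=2, V=1) weight 1/360
  (Z=1, U=0, Y=1, W=0, X=2, V=0) weight 1/360
  (Z=2, U=1, Y=1, W=0, X=2, V=0) weight 1/450
  … 62 more
Group by Z:
  weight(Z=0) = 1/12
  weight(Z=1) = 1/12
  weight(Z=2) = 1/15
Total weight = 1/12 + 1/12 + 1/15 = 7/30
P(Z=0 | obs) = 1/12 / 7/30 = 5/14
P(Z=1 | obs) = 1/12 / 7/30 = 5/14
P(Z=2 | obs) = 1/15 / 7/30 = 2/7

P(Z = 2 | obs) = 2/7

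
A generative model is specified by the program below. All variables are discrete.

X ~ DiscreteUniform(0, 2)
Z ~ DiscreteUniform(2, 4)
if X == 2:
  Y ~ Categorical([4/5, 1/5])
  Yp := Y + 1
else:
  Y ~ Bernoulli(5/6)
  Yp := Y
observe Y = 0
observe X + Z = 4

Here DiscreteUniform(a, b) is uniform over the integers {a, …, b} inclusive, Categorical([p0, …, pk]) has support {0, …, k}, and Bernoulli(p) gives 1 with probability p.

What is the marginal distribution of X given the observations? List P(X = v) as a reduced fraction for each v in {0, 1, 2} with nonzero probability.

P(X=0) = 5/34, P(X=1) = 5/34, P(X=2) = 12/17

Enumerate traces; 3 have nonzero weight after conditioning:
  (X=0, Z=4, Y=0) weight 1/54
  (X=1, Z=3, Y=0) weight 1/54
  (X=2, Z=2, Y=0) weight 4/45
Group by X:
  weight(X=0) = 1/54
  weight(X=1) = 1/54
  weight(X=2) = 4/45
Total weight = 1/54 + 1/54 + 4/45 = 17/135
P(X=0 | obs) = 1/54 / 17/135 = 5/34
P(X=1 | obs) = 1/54 / 17/135 = 5/34
P(X=2 | obs) = 4/45 / 17/135 = 12/17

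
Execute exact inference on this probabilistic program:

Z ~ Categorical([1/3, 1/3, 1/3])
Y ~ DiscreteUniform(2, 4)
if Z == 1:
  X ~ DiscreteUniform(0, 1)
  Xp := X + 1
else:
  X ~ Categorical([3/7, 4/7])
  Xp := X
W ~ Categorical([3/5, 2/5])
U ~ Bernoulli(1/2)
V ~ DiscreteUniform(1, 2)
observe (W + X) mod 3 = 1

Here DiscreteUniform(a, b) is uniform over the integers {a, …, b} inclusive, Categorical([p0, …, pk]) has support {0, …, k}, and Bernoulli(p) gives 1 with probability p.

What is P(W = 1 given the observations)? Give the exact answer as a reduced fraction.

Enumerate traces; 72 have nonzero weight after conditioning:
  (Z=0, Y=2, X=0, W=1, U=0, V=1) weight 1/210
  (Z=0, Y=2, X=0, W=1, U=0, V=2) weight 1/210
  (Z=0, Y=2, X=0, W=1, U=1, V=1) weight 1/210
  (Z=0, Y=2, X=0, W=1, U=1, V=2) weight 1/210
  (Z=0, Y=2, X=1, W=0, U=0, V=1) weight 1/105
  (Z=0, Y=2, X=1, W=0, U=0, V=2) weight 1/105
  (Z=0, Y=2, X=1, W=0, U=1, V=1) weight 1/105
  (Z=0, Y=2, X=1, W=0, U=1, V=2) weight 1/105
  … 64 more
Group by W:
  weight(W=0) = 23/70
  weight(W=1) = 19/105
Total weight = 23/70 + 19/105 = 107/210
P(W=0 | obs) = 23/70 / 107/210 = 69/107
P(W=1 | obs) = 19/105 / 107/210 = 38/107

P(W = 1 | obs) = 38/107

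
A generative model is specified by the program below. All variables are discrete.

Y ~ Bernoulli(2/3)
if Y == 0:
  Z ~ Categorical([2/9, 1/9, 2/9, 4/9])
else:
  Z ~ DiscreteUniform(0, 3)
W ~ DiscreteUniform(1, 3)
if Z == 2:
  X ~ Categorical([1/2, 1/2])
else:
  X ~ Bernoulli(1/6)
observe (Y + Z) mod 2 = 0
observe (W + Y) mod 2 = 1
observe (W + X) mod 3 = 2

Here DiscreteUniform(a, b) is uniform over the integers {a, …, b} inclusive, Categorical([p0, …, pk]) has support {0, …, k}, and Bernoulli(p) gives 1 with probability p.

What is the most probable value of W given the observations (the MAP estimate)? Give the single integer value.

argmax_v P(W = v | obs) = 2

Enumerate traces; 4 have nonzero weight after conditioning:
  (Y=0, Z=0, W=1, X=1) weight 1/243
  (Y=0, Z=2, W=1, X=1) weight 1/81
  (Y=1, Z=1, W=2, X=0) weight 5/108
  (Y=1, Z=3, W=2, X=0) weight 5/108
Group by W:
  weight(W=1) = 4/243
  weight(W=2) = 5/54
Total weight = 4/243 + 5/54 = 53/486
P(W=1 | obs) = 4/243 / 53/486 = 8/53
P(W=2 | obs) = 5/54 / 53/486 = 45/53
argmax = 2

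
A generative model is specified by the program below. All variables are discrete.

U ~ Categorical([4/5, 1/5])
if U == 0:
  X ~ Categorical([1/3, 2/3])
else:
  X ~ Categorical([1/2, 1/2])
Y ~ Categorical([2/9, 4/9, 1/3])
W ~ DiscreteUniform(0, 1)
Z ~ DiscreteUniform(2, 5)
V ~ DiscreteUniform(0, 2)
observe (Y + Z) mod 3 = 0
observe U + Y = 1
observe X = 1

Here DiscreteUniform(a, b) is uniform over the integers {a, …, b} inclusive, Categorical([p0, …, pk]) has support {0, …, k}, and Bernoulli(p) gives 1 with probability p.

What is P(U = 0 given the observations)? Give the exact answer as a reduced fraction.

P(U = 0 | obs) = 64/67

Enumerate traces; 18 have nonzero weight after conditioning:
  (U=0, X=1, Y=1, W=0, Z=2, V=0) weight 4/405
  (U=0, X=1, Y=1, W=0, Z=2, V=1) weight 4/405
  (U=0, X=1, Y=1, W=0, Z=2, V=2) weight 4/405
  (U=0, X=1, Y=1, W=0, Z=5, V=0) weight 4/405
  (U=0, X=1, Y=1, W=0, Z=5, V=1) weight 4/405
  (U=0, X=1, Y=1, W=0, Z=5, V=2) weight 4/405
  (U=0, X=1, Y=1, W=1, Z=2, V=0) weight 4/405
  (U=0, X=1, Y=1, W=1, Z=2, V=1) weight 4/405
  (U=1, X=1, Y=0, W=0, Z=3, V=0) weight 1/1080
  … 9 more
Group by U:
  weight(U=0) = 16/135
  weight(U=1) = 1/180
Total weight = 16/135 + 1/180 = 67/540
P(U=0 | obs) = 16/135 / 67/540 = 64/67
P(U=1 | obs) = 1/180 / 67/540 = 3/67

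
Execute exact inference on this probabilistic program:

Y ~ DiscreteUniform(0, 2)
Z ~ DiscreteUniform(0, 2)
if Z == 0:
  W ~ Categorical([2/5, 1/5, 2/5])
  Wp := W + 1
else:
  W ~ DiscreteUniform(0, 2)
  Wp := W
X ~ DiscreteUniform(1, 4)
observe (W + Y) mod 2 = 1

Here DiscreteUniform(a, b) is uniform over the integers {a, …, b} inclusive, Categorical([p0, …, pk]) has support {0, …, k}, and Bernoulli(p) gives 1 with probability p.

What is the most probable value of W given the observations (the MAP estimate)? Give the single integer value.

argmax_v P(W = v | obs) = 1

Enumerate traces; 48 have nonzero weight after conditioning:
  (Y=0, Z=0, W=1, X=1) weight 1/180
  (Y=0, Z=0, W=1, X=2) weight 1/180
  (Y=0, Z=0, W=1, X=3) weight 1/180
  (Y=0, Z=0, W=1, X=4) weight 1/180
  (Y=0, Z=1, W=1, X=1) weight 1/108
  (Y=0, Z=1, W=1, X=2) weight 1/108
  (Y=0, Z=1, W=1, X=3) weight 1/108
  (Y=0, Z=1, W=1, X=4) weight 1/108
  (Y=1, Z=0, W=0, X=1) weight 1/90
  (Y=1, Z=0, W=2, X=1) weight 1/90
  … 38 more
Group by W:
  weight(W=0) = 16/135
  weight(W=1) = 26/135
  weight(W=2) = 16/135
Total weight = 16/135 + 26/135 + 16/135 = 58/135
P(W=0 | obs) = 16/135 / 58/135 = 8/29
P(W=1 | obs) = 26/135 / 58/135 = 13/29
P(W=2 | obs) = 16/135 / 58/135 = 8/29
argmax = 1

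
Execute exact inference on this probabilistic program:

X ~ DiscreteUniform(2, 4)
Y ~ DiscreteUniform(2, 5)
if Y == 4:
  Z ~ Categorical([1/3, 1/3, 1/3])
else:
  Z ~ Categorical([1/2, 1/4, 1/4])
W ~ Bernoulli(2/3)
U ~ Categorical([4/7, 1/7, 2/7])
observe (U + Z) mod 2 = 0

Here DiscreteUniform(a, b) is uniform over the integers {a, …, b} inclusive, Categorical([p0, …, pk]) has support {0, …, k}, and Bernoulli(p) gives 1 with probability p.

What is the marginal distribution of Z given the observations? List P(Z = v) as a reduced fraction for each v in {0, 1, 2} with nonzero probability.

Enumerate traces; 120 have nonzero weight after conditioning:
  (X=2, Y=2, Z=0, W=0, U=0) weight 1/126
  (X=2, Y=2, Z=0, W=0, U=2) weight 1/252
  (X=2, Y=2, Z=0, W=1, U=0) weight 1/63
  (X=2, Y=2, Z=0, W=1, U=2) weight 1/126
  (X=2, Y=2, Z=1, W=0, U=1) weight 1/1008
  (X=2, Y=2, Z=1, W=1, U=1) weight 1/504
  (X=2, Y=2, Z=2, W=0, U=0) weight 1/252
  (X=2, Y=2, Z=2, W=0, U=2) weight 1/504
  … 112 more
Group by Z:
  weight(Z=0) = 11/28
  weight(Z=1) = 13/336
  weight(Z=2) = 13/56
Total weight = 11/28 + 13/336 + 13/56 = 223/336
P(Z=0 | obs) = 11/28 / 223/336 = 132/223
P(Z=1 | obs) = 13/336 / 223/336 = 13/223
P(Z=2 | obs) = 13/56 / 223/336 = 78/223

P(Z=0) = 132/223, P(Z=1) = 13/223, P(Z=2) = 78/223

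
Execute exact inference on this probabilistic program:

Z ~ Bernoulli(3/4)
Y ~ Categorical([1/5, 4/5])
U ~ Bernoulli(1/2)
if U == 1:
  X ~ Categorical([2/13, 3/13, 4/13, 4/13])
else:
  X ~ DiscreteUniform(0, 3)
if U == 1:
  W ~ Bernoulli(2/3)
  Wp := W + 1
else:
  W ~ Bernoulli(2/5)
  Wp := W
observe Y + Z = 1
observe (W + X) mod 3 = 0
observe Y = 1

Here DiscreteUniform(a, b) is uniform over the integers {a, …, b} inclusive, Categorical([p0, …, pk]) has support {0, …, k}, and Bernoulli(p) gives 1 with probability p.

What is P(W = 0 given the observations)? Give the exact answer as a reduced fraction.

Enumerate traces; 6 have nonzero weight after conditioning:
  (Z=0, Y=1, U=0, X=0, W=0) weight 3/200
  (Z=0, Y=1, U=0, X=2, W=1) weight 1/100
  (Z=0, Y=1, U=0, X=3, W=0) weight 3/200
  (Z=0, Y=1, U=1, X=0, W=0) weight 1/195
  (Z=0, Y=1, U=1, X=2, W=1) weight 4/195
  (Z=0, Y=1, U=1, X=3, W=0) weight 2/195
Group by W:
  weight(W=0) = 59/1300
  weight(W=1) = 119/3900
Total weight = 59/1300 + 119/3900 = 74/975
P(W=0 | obs) = 59/1300 / 74/975 = 177/296
P(W=1 | obs) = 119/3900 / 74/975 = 119/296

P(W = 0 | obs) = 177/296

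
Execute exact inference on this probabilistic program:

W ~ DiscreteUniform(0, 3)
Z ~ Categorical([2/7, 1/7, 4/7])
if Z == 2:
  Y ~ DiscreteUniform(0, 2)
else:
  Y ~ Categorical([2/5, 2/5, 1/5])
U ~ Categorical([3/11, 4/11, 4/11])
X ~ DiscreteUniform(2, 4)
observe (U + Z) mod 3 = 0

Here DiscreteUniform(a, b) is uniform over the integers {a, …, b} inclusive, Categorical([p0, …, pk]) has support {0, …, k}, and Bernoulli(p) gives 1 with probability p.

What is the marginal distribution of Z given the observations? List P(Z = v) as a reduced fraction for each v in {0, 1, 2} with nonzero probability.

Enumerate traces; 108 have nonzero weight after conditioning:
  (W=0, Z=0, Y=0, U=0, X=2) weight 1/385
  (W=0, Z=0, Y=0, U=0, X=3) weight 1/385
  (W=0, Z=0, Y=0, U=0, X=4) weight 1/385
  (W=0, Z=0, Y=1, U=0, X=2) weight 1/385
  (W=0, Z=0, Y=1, U=0, X=3) weight 1/385
  (W=0, Z=0, Y=1, U=0, X=4) weight 1/385
  (W=0, Z=0, Y=2, U=0, X=2) weight 1/770
  (W=0, Z=0, Y=2, U=0, X=3) weight 1/770
  (W=0, Z=1, Y=0, U=2, X=2) weight 2/1155
  (W=0, Z=2, Y=0, U=1, X=2) weight 4/693
  … 98 more
Group by Z:
  weight(Z=0) = 6/77
  weight(Z=1) = 4/77
  weight(Z=2) = 16/77
Total weight = 6/77 + 4/77 + 16/77 = 26/77
P(Z=0 | obs) = 6/77 / 26/77 = 3/13
P(Z=1 | obs) = 4/77 / 26/77 = 2/13
P(Z=2 | obs) = 16/77 / 26/77 = 8/13

P(Z=0) = 3/13, P(Z=1) = 2/13, P(Z=2) = 8/13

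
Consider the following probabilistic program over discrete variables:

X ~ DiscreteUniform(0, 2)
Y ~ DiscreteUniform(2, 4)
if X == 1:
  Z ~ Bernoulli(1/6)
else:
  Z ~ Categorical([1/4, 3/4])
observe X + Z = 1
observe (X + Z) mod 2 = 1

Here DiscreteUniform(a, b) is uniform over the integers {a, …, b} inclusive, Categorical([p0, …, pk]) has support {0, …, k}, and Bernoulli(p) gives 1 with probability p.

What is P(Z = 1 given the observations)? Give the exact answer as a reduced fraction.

P(Z = 1 | obs) = 9/19

Enumerate traces; 6 have nonzero weight after conditioning:
  (X=0, Y=2, Z=1) weight 1/12
  (X=0, Y=3, Z=1) weight 1/12
  (X=0, Y=4, Z=1) weight 1/12
  (X=1, Y=2, Z=0) weight 5/54
  (X=1, Y=3, Z=0) weight 5/54
  (X=1, Y=4, Z=0) weight 5/54
Group by Z:
  weight(Z=0) = 5/18
  weight(Z=1) = 1/4
Total weight = 5/18 + 1/4 = 19/36
P(Z=0 | obs) = 5/18 / 19/36 = 10/19
P(Z=1 | obs) = 1/4 / 19/36 = 9/19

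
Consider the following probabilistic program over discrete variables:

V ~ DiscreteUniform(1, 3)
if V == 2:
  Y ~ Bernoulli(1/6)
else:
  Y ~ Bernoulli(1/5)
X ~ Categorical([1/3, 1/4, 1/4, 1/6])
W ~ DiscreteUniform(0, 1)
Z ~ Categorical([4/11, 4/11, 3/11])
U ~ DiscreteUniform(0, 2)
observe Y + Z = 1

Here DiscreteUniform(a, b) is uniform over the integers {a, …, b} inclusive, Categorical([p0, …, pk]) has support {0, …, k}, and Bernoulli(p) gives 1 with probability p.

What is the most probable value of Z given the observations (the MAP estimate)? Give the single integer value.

Enumerate traces; 144 have nonzero weight after conditioning:
  (V=1, Y=0, X=0, W=0, Z=1, U=0) weight 8/1485
  (V=1, Y=0, X=0, W=0, Z=1, U=1) weight 8/1485
  (V=1, Y=0, X=0, W=0, Z=1, U=2) weight 8/1485
  (V=1, Y=0, X=0, W=1, Z=1, U=0) weight 8/1485
  (V=1, Y=0, X=0, W=1, Z=1, U=1) weight 8/1485
  (V=1, Y=0, X=0, W=1, Z=1, U=2) weight 8/1485
  (V=1, Y=0, X=1, W=0, Z=1, U=0) weight 2/495
  (V=1, Y=0, X=1, W=0, Z=1, U=1) weight 2/495
  (V=1, Y=1, X=0, W=0, Z=0, U=0) weight 2/1485
  … 135 more
Group by Z:
  weight(Z=0) = 34/495
  weight(Z=1) = 146/495
Total weight = 34/495 + 146/495 = 4/11
P(Z=0 | obs) = 34/495 / 4/11 = 17/90
P(Z=1 | obs) = 146/495 / 4/11 = 73/90
argmax = 1

argmax_v P(Z = v | obs) = 1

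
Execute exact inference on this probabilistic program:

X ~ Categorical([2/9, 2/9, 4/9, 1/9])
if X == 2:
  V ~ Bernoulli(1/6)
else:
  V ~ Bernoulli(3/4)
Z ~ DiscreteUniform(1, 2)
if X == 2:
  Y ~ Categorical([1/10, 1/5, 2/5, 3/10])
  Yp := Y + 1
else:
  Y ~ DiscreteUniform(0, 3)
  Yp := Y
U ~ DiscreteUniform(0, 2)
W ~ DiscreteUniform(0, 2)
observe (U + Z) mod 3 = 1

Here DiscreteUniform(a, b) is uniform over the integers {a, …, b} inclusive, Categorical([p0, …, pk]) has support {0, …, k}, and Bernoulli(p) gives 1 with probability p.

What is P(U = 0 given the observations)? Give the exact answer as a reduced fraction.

P(U = 0 | obs) = 1/2

Enumerate traces; 192 have nonzero weight after conditioning:
  (X=0, V=0, Z=1, Y=0, U=0, W=0) weight 1/1296
  (X=0, V=0, Z=1, Y=0, U=0, W=1) weight 1/1296
  (X=0, V=0, Z=1, Y=0, U=0, W=2) weight 1/1296
  (X=0, V=0, Z=1, Y=1, U=0, W=0) weight 1/1296
  (X=0, V=0, Z=1, Y=1, U=0, W=1) weight 1/1296
  (X=0, V=0, Z=1, Y=1, U=0, W=2) weight 1/1296
  (X=0, V=0, Z=1, Y=2, U=0, W=0) weight 1/1296
  (X=0, V=0, Z=1, Y=2, U=0, W=1) weight 1/1296
  (X=0, V=0, Z=2, Y=0, U=2, W=0) weight 1/1296
  … 183 more
Group by U:
  weight(U=0) = 1/6
  weight(U=2) = 1/6
Total weight = 1/6 + 1/6 = 1/3
P(U=0 | obs) = 1/6 / 1/3 = 1/2
P(U=2 | obs) = 1/6 / 1/3 = 1/2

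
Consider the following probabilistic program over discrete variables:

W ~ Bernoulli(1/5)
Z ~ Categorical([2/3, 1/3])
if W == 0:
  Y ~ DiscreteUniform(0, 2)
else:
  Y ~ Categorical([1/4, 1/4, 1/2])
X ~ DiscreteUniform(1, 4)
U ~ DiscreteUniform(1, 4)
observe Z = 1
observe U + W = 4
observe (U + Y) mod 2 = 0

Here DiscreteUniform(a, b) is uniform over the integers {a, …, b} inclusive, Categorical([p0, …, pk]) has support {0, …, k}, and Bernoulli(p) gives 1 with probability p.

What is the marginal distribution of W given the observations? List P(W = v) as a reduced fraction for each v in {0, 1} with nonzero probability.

Enumerate traces; 12 have nonzero weight after conditioning:
  (W=0, Z=1, Y=0, X=1, U=4) weight 1/180
  (W=0, Z=1, Y=0, X=2, U=4) weight 1/180
  (W=0, Z=1, Y=0, X=3, U=4) weight 1/180
  (W=0, Z=1, Y=0, X=4, U=4) weight 1/180
  (W=0, Z=1, Y=2, X=1, U=4) weight 1/180
  (W=0, Z=1, Y=2, X=2, U=4) weight 1/180
  (W=0, Z=1, Y=2, X=3, U=4) weight 1/180
  (W=0, Z=1, Y=2, X=4, U=4) weight 1/180
  (W=1, Z=1, Y=1, X=1, U=3) weight 1/960
  … 3 more
Group by W:
  weight(W=0) = 2/45
  weight(W=1) = 1/240
Total weight = 2/45 + 1/240 = 7/144
P(W=0 | obs) = 2/45 / 7/144 = 32/35
P(W=1 | obs) = 1/240 / 7/144 = 3/35

P(W=0) = 32/35, P(W=1) = 3/35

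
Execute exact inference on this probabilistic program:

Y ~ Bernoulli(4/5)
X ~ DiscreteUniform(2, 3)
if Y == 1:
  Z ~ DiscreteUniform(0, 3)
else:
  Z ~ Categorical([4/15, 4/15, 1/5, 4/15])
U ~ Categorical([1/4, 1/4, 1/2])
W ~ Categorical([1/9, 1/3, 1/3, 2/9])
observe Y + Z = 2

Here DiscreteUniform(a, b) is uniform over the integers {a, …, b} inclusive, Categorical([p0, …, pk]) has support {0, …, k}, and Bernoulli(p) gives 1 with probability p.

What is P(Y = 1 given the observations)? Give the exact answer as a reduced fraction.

Enumerate traces; 48 have nonzero weight after conditioning:
  (Y=0, X=2, Z=2, U=0, W=0) weight 1/1800
  (Y=0, X=2, Z=2, U=0, W=1) weight 1/600
  (Y=0, X=2, Z=2, U=0, W=2) weight 1/600
  (Y=0, X=2, Z=2, U=0, W=3) weight 1/900
  (Y=0, X=2, Z=2, U=1, W=0) weight 1/1800
  (Y=0, X=2, Z=2, U=1, W=1) weight 1/600
  (Y=0, X=2, Z=2, U=1, W=2) weight 1/600
  (Y=0, X=2, Z=2, U=1, W=3) weight 1/900
  (Y=1, X=2, Z=1, U=0, W=0) weight 1/360
  … 39 more
Group by Y:
  weight(Y=0) = 1/25
  weight(Y=1) = 1/5
Total weight = 1/25 + 1/5 = 6/25
P(Y=0 | obs) = 1/25 / 6/25 = 1/6
P(Y=1 | obs) = 1/5 / 6/25 = 5/6

P(Y = 1 | obs) = 5/6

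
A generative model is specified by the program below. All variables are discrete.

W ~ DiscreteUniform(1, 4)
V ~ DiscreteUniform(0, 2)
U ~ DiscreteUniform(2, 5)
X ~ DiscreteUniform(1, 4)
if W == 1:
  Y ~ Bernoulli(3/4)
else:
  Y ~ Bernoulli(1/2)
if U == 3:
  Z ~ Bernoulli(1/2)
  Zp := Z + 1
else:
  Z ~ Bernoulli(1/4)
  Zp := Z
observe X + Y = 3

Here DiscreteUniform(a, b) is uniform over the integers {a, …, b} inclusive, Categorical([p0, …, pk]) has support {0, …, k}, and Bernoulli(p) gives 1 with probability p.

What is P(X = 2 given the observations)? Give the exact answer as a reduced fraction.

Enumerate traces; 192 have nonzero weight after conditioning:
  (W=1, V=0, U=2, X=2, Y=1, Z=0) weight 3/1024
  (W=1, V=0, U=2, X=2, Y=1, Z=1) weight 1/1024
  (W=1, V=0, U=2, X=3, Y=0, Z=0) weight 1/1024
  (W=1, V=0, U=2, X=3, Y=0, Z=1) weight 1/3072
  (W=1, V=0, U=3, X=2, Y=1, Z=0) weight 1/512
  (W=1, V=0, U=3, X=2, Y=1, Z=1) weight 1/512
  (W=1, V=0, U=3, X=3, Y=0, Z=0) weight 1/1536
  (W=1, V=0, U=3, X=3, Y=0, Z=1) weight 1/1536
  … 184 more
Group by X:
  weight(X=2) = 9/64
  weight(X=3) = 7/64
Total weight = 9/64 + 7/64 = 1/4
P(X=2 | obs) = 9/64 / 1/4 = 9/16
P(X=3 | obs) = 7/64 / 1/4 = 7/16

P(X = 2 | obs) = 9/16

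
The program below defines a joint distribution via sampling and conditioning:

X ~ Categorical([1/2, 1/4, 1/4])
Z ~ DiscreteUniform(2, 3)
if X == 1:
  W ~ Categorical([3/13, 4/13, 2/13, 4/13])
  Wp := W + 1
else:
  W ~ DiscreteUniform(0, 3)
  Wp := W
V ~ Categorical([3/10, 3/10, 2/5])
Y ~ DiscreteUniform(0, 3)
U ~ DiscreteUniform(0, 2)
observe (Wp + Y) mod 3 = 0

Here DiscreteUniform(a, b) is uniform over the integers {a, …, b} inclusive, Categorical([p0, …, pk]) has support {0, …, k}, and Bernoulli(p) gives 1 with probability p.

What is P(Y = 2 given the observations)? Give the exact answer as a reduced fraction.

P(Y = 2 | obs) = 67/294

Enumerate traces; 306 have nonzero weight after conditioning:
  (X=0, Z=2, W=0, V=0, Y=0, U=0) weight 1/640
  (X=0, Z=2, W=0, V=0, Y=0, U=1) weight 1/640
  (X=0, Z=2, W=0, V=0, Y=0, U=2) weight 1/640
  (X=0, Z=2, W=0, V=0, Y=3, U=0) weight 1/640
  (X=0, Z=2, W=0, V=0, Y=3, U=1) weight 1/640
  (X=0, Z=2, W=0, V=0, Y=3, U=2) weight 1/640
  (X=0, Z=2, W=0, V=1, Y=0, U=0) weight 1/640
  (X=0, Z=2, W=0, V=1, Y=0, U=1) weight 1/640
  (X=0, Z=2, W=1, V=0, Y=2, U=0) weight 1/640
  (X=0, Z=2, W=2, V=0, Y=1, U=0) weight 1/640
  … 296 more
Group by Y:
  weight(Y=0) = 43/416
  weight(Y=1) = 55/832
  weight(Y=2) = 67/832
  weight(Y=3) = 43/416
Total weight = 43/416 + 55/832 + 67/832 + 43/416 = 147/416
P(Y=0 | obs) = 43/416 / 147/416 = 43/147
P(Y=1 | obs) = 55/832 / 147/416 = 55/294
P(Y=2 | obs) = 67/832 / 147/416 = 67/294
P(Y=3 | obs) = 43/416 / 147/416 = 43/147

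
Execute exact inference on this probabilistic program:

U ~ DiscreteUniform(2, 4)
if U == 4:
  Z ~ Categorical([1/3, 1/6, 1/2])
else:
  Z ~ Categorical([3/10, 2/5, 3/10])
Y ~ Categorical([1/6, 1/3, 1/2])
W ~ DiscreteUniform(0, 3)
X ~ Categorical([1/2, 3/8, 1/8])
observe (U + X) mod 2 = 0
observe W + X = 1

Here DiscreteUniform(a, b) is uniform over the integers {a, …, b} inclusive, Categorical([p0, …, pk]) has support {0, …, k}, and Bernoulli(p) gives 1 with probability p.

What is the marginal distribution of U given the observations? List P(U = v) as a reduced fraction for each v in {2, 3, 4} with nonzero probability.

Enumerate traces; 27 have nonzero weight after conditioning:
  (U=2, Z=0, Y=0, W=1, X=0) weight 1/480
  (U=2, Z=0, Y=1, W=1, X=0) weight 1/240
  (U=2, Z=0, Y=2, W=1, X=0) weight 1/160
  (U=2, Z=1, Y=0, W=1, X=0) weight 1/360
  (U=2, Z=1, Y=1, W=1, X=0) weight 1/180
  (U=2, Z=1, Y=2, W=1, X=0) weight 1/120
  (U=2, Z=2, Y=0, W=1, X=0) weight 1/480
  (U=2, Z=2, Y=1, W=1, X=0) weight 1/240
  (U=3, Z=0, Y=0, W=0, X=1) weight 1/640
  (U=4, Z=0, Y=0, W=1, X=0) weight 1/432
  … 17 more
Group by U:
  weight(U=2) = 1/24
  weight(U=3) = 1/32
  weight(U=4) = 1/24
Total weight = 1/24 + 1/32 + 1/24 = 11/96
P(U=2 | obs) = 1/24 / 11/96 = 4/11
P(U=3 | obs) = 1/32 / 11/96 = 3/11
P(U=4 | obs) = 1/24 / 11/96 = 4/11

P(U=2) = 4/11, P(U=3) = 3/11, P(U=4) = 4/11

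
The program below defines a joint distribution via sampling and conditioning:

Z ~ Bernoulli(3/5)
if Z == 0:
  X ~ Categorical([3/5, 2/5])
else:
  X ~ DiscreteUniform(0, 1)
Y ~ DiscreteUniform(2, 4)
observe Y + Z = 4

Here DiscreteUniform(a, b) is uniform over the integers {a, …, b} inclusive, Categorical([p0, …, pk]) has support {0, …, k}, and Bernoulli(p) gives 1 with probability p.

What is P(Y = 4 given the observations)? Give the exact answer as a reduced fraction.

Enumerate traces; 4 have nonzero weight after conditioning:
  (Z=0, X=0, Y=4) weight 2/25
  (Z=0, X=1, Y=4) weight 4/75
  (Z=1, X=0, Y=3) weight 1/10
  (Z=1, X=1, Y=3) weight 1/10
Group by Y:
  weight(Y=3) = 1/5
  weight(Y=4) = 2/15
Total weight = 1/5 + 2/15 = 1/3
P(Y=3 | obs) = 1/5 / 1/3 = 3/5
P(Y=4 | obs) = 2/15 / 1/3 = 2/5

P(Y = 4 | obs) = 2/5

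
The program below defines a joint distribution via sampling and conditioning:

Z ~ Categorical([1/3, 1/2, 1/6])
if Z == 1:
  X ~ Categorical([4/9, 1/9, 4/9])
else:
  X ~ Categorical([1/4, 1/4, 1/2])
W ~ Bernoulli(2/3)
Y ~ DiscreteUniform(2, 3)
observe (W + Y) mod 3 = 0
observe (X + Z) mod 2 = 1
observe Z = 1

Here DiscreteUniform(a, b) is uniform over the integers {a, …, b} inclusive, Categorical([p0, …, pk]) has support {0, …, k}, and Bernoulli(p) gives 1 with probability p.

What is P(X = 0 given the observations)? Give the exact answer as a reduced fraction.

P(X = 0 | obs) = 1/2

Enumerate traces; 4 have nonzero weight after conditioning:
  (Z=1, X=0, W=0, Y=3) weight 1/27
  (Z=1, X=0, W=1, Y=2) weight 2/27
  (Z=1, X=2, W=0, Y=3) weight 1/27
  (Z=1, X=2, W=1, Y=2) weight 2/27
Group by X:
  weight(X=0) = 1/9
  weight(X=2) = 1/9
Total weight = 1/9 + 1/9 = 2/9
P(X=0 | obs) = 1/9 / 2/9 = 1/2
P(X=2 | obs) = 1/9 / 2/9 = 1/2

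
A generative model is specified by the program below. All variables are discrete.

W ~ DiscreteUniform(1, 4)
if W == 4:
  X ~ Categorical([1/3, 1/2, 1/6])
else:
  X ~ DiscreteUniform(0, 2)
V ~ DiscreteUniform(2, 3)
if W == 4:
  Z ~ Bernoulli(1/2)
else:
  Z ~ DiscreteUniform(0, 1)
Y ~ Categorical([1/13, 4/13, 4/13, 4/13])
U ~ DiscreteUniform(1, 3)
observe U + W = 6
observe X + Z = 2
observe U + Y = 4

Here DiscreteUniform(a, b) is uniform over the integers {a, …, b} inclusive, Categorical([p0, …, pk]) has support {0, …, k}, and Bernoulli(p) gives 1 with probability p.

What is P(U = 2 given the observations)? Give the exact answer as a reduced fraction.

P(U = 2 | obs) = 1/2

Enumerate traces; 8 have nonzero weight after conditioning:
  (W=3, X=1, V=2, Z=1, Y=1, U=3) weight 1/468
  (W=3, X=1, V=3, Z=1, Y=1, U=3) weight 1/468
  (W=3, X=2, V=2, Z=0, Y=1, U=3) weight 1/468
  (W=3, X=2, V=3, Z=0, Y=1, U=3) weight 1/468
  (W=4, X=1, V=2, Z=1, Y=2, U=2) weight 1/312
  (W=4, X=1, V=3, Z=1, Y=2, U=2) weight 1/312
  (W=4, X=2, V=2, Z=0, Y=2, U=2) weight 1/936
  (W=4, X=2, V=3, Z=0, Y=2, U=2) weight 1/936
Group by U:
  weight(U=2) = 1/117
  weight(U=3) = 1/117
Total weight = 1/117 + 1/117 = 2/117
P(U=2 | obs) = 1/117 / 2/117 = 1/2
P(U=3 | obs) = 1/117 / 2/117 = 1/2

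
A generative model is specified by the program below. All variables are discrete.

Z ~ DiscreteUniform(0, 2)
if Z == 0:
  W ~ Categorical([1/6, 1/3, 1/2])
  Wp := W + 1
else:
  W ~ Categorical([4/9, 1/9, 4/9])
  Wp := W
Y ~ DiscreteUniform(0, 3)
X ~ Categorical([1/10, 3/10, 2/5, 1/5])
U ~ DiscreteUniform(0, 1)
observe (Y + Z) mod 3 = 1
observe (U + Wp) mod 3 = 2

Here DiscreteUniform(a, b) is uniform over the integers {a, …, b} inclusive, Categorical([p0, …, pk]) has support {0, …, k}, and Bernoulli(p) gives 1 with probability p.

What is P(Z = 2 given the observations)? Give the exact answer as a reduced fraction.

Enumerate traces; 32 have nonzero weight after conditioning:
  (Z=0, W=0, Y=1, X=0, U=1) weight 1/1440
  (Z=0, W=0, Y=1, X=1, U=1) weight 1/480
  (Z=0, W=0, Y=1, X=2, U=1) weight 1/360
  (Z=0, W=0, Y=1, X=3, U=1) weight 1/720
  (Z=0, W=1, Y=1, X=0, U=0) weight 1/720
  (Z=0, W=1, Y=1, X=1, U=0) weight 1/240
  (Z=0, W=1, Y=1, X=2, U=0) weight 1/180
  (Z=0, W=1, Y=1, X=3, U=0) weight 1/360
  (Z=1, W=1, Y=0, X=0, U=1) weight 1/2160
  (Z=2, W=1, Y=2, X=0, U=1) weight 1/2160
  … 22 more
Group by Z:
  weight(Z=0) = 1/48
  weight(Z=1) = 5/108
  weight(Z=2) = 5/216
Total weight = 1/48 + 5/108 + 5/216 = 13/144
P(Z=0 | obs) = 1/48 / 13/144 = 3/13
P(Z=1 | obs) = 5/108 / 13/144 = 20/39
P(Z=2 | obs) = 5/216 / 13/144 = 10/39

P(Z = 2 | obs) = 10/39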